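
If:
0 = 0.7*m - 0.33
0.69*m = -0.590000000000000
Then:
No Solution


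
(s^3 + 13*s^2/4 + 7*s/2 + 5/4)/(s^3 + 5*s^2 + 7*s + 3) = (s + 5/4)/(s + 3)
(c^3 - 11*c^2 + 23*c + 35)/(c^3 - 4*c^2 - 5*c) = (c - 7)/c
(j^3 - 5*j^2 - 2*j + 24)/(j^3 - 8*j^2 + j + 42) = (j - 4)/(j - 7)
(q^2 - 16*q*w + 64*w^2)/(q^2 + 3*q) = (q^2 - 16*q*w + 64*w^2)/(q*(q + 3))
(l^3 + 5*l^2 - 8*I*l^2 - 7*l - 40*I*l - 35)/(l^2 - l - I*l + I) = (l^2 + l*(5 - 7*I) - 35*I)/(l - 1)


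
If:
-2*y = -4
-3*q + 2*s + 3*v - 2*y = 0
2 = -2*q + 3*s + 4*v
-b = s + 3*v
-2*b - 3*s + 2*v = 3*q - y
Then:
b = 82/43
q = -76/43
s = 26/43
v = -36/43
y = 2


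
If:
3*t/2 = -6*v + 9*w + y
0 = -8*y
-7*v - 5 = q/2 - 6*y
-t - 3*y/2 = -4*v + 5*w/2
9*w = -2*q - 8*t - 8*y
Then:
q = 920/27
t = -140/27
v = -85/27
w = -80/27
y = 0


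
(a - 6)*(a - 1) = a^2 - 7*a + 6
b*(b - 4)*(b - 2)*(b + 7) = b^4 + b^3 - 34*b^2 + 56*b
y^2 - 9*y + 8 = (y - 8)*(y - 1)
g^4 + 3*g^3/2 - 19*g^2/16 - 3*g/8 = g*(g - 3/4)*(g + 1/4)*(g + 2)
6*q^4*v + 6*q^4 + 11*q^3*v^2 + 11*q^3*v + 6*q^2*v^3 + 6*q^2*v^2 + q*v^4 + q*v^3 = (q + v)*(2*q + v)*(3*q + v)*(q*v + q)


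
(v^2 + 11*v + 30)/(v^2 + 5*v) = (v + 6)/v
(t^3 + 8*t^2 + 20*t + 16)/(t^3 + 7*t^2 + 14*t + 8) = (t + 2)/(t + 1)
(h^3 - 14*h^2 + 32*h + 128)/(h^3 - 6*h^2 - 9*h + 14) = (h^2 - 16*h + 64)/(h^2 - 8*h + 7)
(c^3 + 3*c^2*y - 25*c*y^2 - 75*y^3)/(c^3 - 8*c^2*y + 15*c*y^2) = (-c^2 - 8*c*y - 15*y^2)/(c*(-c + 3*y))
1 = 1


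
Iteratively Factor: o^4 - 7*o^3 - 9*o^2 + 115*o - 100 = (o - 5)*(o^3 - 2*o^2 - 19*o + 20) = (o - 5)*(o - 1)*(o^2 - o - 20) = (o - 5)^2*(o - 1)*(o + 4)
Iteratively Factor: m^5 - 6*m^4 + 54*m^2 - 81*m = (m - 3)*(m^4 - 3*m^3 - 9*m^2 + 27*m) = (m - 3)^2*(m^3 - 9*m) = (m - 3)^2*(m + 3)*(m^2 - 3*m) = (m - 3)^3*(m + 3)*(m)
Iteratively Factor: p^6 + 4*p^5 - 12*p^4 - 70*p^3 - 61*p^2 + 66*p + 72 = (p - 4)*(p^5 + 8*p^4 + 20*p^3 + 10*p^2 - 21*p - 18) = (p - 4)*(p + 3)*(p^4 + 5*p^3 + 5*p^2 - 5*p - 6) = (p - 4)*(p - 1)*(p + 3)*(p^3 + 6*p^2 + 11*p + 6) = (p - 4)*(p - 1)*(p + 1)*(p + 3)*(p^2 + 5*p + 6) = (p - 4)*(p - 1)*(p + 1)*(p + 3)^2*(p + 2)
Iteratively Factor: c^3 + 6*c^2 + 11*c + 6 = (c + 1)*(c^2 + 5*c + 6) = (c + 1)*(c + 3)*(c + 2)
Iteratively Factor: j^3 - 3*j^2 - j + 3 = (j - 1)*(j^2 - 2*j - 3) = (j - 1)*(j + 1)*(j - 3)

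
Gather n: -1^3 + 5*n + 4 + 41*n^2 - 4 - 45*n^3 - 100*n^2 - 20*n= -45*n^3 - 59*n^2 - 15*n - 1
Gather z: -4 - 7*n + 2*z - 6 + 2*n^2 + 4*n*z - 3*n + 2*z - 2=2*n^2 - 10*n + z*(4*n + 4) - 12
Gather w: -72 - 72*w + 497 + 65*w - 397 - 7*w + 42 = 70 - 14*w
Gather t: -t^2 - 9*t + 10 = -t^2 - 9*t + 10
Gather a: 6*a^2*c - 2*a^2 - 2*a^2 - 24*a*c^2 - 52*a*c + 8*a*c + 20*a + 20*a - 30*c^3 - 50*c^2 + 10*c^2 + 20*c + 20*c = a^2*(6*c - 4) + a*(-24*c^2 - 44*c + 40) - 30*c^3 - 40*c^2 + 40*c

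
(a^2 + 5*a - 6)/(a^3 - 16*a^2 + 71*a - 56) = (a + 6)/(a^2 - 15*a + 56)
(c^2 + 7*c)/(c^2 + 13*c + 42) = c/(c + 6)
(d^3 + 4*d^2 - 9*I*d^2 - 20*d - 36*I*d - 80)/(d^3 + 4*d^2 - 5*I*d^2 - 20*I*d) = (d - 4*I)/d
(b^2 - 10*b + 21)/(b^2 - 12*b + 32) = (b^2 - 10*b + 21)/(b^2 - 12*b + 32)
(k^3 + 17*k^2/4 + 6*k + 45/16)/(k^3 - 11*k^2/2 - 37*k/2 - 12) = (8*k^2 + 22*k + 15)/(8*(k^2 - 7*k - 8))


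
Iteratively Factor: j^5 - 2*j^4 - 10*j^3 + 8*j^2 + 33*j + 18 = (j + 1)*(j^4 - 3*j^3 - 7*j^2 + 15*j + 18) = (j - 3)*(j + 1)*(j^3 - 7*j - 6) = (j - 3)*(j + 1)^2*(j^2 - j - 6) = (j - 3)^2*(j + 1)^2*(j + 2)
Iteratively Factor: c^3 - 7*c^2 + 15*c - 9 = (c - 3)*(c^2 - 4*c + 3) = (c - 3)^2*(c - 1)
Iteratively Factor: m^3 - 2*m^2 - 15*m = (m)*(m^2 - 2*m - 15) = m*(m + 3)*(m - 5)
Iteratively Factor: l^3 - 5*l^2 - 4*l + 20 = (l + 2)*(l^2 - 7*l + 10) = (l - 2)*(l + 2)*(l - 5)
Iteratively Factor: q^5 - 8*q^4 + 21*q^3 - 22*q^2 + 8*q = (q - 1)*(q^4 - 7*q^3 + 14*q^2 - 8*q) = (q - 4)*(q - 1)*(q^3 - 3*q^2 + 2*q) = (q - 4)*(q - 1)^2*(q^2 - 2*q) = q*(q - 4)*(q - 1)^2*(q - 2)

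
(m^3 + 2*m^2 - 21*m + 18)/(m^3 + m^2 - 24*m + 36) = (m - 1)/(m - 2)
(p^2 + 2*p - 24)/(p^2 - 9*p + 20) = (p + 6)/(p - 5)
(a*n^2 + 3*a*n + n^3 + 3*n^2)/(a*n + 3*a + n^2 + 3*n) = n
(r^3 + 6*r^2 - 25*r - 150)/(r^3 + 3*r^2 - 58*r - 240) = (r - 5)/(r - 8)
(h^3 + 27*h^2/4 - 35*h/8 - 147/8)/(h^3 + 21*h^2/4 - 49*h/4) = (h + 3/2)/h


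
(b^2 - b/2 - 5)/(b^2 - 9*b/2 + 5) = (b + 2)/(b - 2)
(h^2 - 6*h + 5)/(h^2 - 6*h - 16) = (-h^2 + 6*h - 5)/(-h^2 + 6*h + 16)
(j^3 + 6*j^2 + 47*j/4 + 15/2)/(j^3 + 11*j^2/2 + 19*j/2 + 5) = (j + 3/2)/(j + 1)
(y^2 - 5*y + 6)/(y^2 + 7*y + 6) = (y^2 - 5*y + 6)/(y^2 + 7*y + 6)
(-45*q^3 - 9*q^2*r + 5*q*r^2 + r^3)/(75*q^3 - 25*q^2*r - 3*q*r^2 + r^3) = (-3*q - r)/(5*q - r)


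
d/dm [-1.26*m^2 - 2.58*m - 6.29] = -2.52*m - 2.58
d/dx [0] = 0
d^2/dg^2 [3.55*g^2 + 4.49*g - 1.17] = 7.10000000000000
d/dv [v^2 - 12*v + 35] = 2*v - 12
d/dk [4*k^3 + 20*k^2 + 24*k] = 12*k^2 + 40*k + 24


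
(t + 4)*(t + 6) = t^2 + 10*t + 24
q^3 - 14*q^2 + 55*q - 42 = (q - 7)*(q - 6)*(q - 1)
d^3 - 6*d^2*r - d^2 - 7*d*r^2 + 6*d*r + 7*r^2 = (d - 1)*(d - 7*r)*(d + r)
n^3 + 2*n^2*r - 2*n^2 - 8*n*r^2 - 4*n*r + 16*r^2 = (n - 2)*(n - 2*r)*(n + 4*r)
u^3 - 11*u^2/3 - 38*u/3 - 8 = (u - 6)*(u + 1)*(u + 4/3)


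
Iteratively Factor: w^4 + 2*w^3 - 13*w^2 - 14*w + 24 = (w - 1)*(w^3 + 3*w^2 - 10*w - 24) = (w - 1)*(w + 4)*(w^2 - w - 6) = (w - 3)*(w - 1)*(w + 4)*(w + 2)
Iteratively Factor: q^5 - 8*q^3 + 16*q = (q - 2)*(q^4 + 2*q^3 - 4*q^2 - 8*q) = q*(q - 2)*(q^3 + 2*q^2 - 4*q - 8) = q*(q - 2)*(q + 2)*(q^2 - 4) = q*(q - 2)*(q + 2)^2*(q - 2)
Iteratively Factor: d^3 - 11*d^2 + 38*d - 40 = (d - 4)*(d^2 - 7*d + 10) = (d - 5)*(d - 4)*(d - 2)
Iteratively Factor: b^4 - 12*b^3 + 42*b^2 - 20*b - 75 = (b - 5)*(b^3 - 7*b^2 + 7*b + 15) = (b - 5)*(b + 1)*(b^2 - 8*b + 15) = (b - 5)*(b - 3)*(b + 1)*(b - 5)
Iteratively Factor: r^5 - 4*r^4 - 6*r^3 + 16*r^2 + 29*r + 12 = (r + 1)*(r^4 - 5*r^3 - r^2 + 17*r + 12) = (r + 1)^2*(r^3 - 6*r^2 + 5*r + 12) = (r + 1)^3*(r^2 - 7*r + 12) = (r - 4)*(r + 1)^3*(r - 3)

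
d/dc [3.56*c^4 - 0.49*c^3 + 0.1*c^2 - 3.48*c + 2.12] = 14.24*c^3 - 1.47*c^2 + 0.2*c - 3.48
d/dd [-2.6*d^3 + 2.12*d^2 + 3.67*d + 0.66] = -7.8*d^2 + 4.24*d + 3.67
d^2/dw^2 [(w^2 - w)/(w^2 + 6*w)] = -14/(w^3 + 18*w^2 + 108*w + 216)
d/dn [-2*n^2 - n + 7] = -4*n - 1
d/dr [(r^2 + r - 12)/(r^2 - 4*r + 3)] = -5/(r^2 - 2*r + 1)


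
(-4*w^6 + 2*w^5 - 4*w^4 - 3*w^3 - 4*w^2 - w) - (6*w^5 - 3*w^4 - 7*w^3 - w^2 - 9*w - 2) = -4*w^6 - 4*w^5 - w^4 + 4*w^3 - 3*w^2 + 8*w + 2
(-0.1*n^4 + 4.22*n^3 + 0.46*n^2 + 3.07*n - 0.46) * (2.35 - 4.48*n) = 0.448*n^5 - 19.1406*n^4 + 7.8562*n^3 - 12.6726*n^2 + 9.2753*n - 1.081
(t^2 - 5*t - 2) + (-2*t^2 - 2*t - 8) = -t^2 - 7*t - 10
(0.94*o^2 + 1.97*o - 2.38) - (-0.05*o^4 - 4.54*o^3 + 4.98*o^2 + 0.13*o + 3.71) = 0.05*o^4 + 4.54*o^3 - 4.04*o^2 + 1.84*o - 6.09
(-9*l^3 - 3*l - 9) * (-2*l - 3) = 18*l^4 + 27*l^3 + 6*l^2 + 27*l + 27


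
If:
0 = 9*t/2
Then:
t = 0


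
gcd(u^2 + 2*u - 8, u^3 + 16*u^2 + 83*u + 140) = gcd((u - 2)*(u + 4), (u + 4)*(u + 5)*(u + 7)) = u + 4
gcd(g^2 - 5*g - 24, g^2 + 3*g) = g + 3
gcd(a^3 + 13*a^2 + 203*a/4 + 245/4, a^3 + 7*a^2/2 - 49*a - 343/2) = a^2 + 21*a/2 + 49/2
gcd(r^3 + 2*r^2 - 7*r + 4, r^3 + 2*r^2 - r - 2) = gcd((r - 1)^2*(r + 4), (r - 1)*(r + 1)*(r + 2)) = r - 1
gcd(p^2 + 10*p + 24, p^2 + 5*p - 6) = p + 6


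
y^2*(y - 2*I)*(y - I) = y^4 - 3*I*y^3 - 2*y^2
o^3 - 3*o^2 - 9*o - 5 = (o - 5)*(o + 1)^2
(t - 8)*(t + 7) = t^2 - t - 56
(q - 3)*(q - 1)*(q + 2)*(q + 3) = q^4 + q^3 - 11*q^2 - 9*q + 18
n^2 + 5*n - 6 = (n - 1)*(n + 6)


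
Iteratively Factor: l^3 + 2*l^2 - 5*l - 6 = (l - 2)*(l^2 + 4*l + 3) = (l - 2)*(l + 1)*(l + 3)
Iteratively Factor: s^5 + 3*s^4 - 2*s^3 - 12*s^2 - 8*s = (s)*(s^4 + 3*s^3 - 2*s^2 - 12*s - 8) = s*(s + 2)*(s^3 + s^2 - 4*s - 4) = s*(s - 2)*(s + 2)*(s^2 + 3*s + 2) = s*(s - 2)*(s + 2)^2*(s + 1)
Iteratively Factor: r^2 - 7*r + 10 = (r - 5)*(r - 2)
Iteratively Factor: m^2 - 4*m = (m)*(m - 4)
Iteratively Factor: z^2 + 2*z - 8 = (z - 2)*(z + 4)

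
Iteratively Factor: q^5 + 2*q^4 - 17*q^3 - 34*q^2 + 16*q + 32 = (q + 2)*(q^4 - 17*q^2 + 16) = (q - 1)*(q + 2)*(q^3 + q^2 - 16*q - 16) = (q - 4)*(q - 1)*(q + 2)*(q^2 + 5*q + 4) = (q - 4)*(q - 1)*(q + 1)*(q + 2)*(q + 4)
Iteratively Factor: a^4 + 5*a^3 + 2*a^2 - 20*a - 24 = (a + 3)*(a^3 + 2*a^2 - 4*a - 8) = (a + 2)*(a + 3)*(a^2 - 4) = (a + 2)^2*(a + 3)*(a - 2)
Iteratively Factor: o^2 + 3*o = (o)*(o + 3)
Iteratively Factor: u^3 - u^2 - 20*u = (u + 4)*(u^2 - 5*u) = u*(u + 4)*(u - 5)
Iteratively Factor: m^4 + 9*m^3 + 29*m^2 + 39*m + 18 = (m + 2)*(m^3 + 7*m^2 + 15*m + 9) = (m + 2)*(m + 3)*(m^2 + 4*m + 3) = (m + 2)*(m + 3)^2*(m + 1)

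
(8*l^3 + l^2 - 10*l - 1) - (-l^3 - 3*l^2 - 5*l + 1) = 9*l^3 + 4*l^2 - 5*l - 2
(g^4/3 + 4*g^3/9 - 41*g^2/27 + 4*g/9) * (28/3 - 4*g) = -4*g^5/3 + 4*g^4/3 + 92*g^3/9 - 1292*g^2/81 + 112*g/27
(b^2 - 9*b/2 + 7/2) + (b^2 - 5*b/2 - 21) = 2*b^2 - 7*b - 35/2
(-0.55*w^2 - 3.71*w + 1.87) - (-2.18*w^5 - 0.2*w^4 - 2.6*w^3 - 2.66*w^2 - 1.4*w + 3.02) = 2.18*w^5 + 0.2*w^4 + 2.6*w^3 + 2.11*w^2 - 2.31*w - 1.15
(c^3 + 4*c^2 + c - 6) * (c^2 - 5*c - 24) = c^5 - c^4 - 43*c^3 - 107*c^2 + 6*c + 144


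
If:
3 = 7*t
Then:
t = 3/7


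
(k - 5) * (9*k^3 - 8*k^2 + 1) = 9*k^4 - 53*k^3 + 40*k^2 + k - 5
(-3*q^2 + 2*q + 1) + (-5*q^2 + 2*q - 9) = -8*q^2 + 4*q - 8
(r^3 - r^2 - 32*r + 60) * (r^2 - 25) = r^5 - r^4 - 57*r^3 + 85*r^2 + 800*r - 1500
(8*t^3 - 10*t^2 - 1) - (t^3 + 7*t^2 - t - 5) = 7*t^3 - 17*t^2 + t + 4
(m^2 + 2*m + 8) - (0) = m^2 + 2*m + 8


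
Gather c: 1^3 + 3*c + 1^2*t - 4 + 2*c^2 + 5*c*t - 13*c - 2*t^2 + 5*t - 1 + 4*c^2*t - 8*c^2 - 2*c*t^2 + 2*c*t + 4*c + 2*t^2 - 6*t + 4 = c^2*(4*t - 6) + c*(-2*t^2 + 7*t - 6)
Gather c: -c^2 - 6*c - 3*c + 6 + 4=-c^2 - 9*c + 10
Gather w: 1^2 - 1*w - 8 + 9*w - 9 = 8*w - 16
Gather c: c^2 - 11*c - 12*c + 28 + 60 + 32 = c^2 - 23*c + 120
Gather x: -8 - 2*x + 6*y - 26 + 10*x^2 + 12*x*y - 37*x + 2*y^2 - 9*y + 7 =10*x^2 + x*(12*y - 39) + 2*y^2 - 3*y - 27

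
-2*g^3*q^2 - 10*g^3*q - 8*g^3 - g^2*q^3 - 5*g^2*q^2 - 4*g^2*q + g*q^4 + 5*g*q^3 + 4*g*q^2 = (-2*g + q)*(g + q)*(q + 4)*(g*q + g)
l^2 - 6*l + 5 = (l - 5)*(l - 1)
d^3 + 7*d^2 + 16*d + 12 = (d + 2)^2*(d + 3)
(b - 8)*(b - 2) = b^2 - 10*b + 16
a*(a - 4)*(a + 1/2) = a^3 - 7*a^2/2 - 2*a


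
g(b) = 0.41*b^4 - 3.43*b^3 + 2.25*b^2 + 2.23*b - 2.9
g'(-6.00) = -749.45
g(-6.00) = 1336.96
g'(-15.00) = -7915.52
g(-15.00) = 32802.40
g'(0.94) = -1.27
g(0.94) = -1.34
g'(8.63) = 328.78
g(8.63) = 253.53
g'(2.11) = -18.68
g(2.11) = -12.27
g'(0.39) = 2.52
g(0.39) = -1.88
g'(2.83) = -30.28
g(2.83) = -30.01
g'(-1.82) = -49.93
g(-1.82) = 25.67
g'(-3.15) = -165.31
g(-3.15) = 159.98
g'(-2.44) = -93.84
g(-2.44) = 69.41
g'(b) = 1.64*b^3 - 10.29*b^2 + 4.5*b + 2.23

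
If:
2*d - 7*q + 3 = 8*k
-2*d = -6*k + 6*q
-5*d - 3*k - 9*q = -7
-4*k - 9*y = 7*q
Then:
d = 69/82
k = 109/246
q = 20/123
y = -358/1107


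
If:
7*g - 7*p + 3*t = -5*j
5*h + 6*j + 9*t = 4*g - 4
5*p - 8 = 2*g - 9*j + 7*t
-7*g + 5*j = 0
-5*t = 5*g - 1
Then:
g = 314/891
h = -18617/22275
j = 2198/4455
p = 259/405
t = -679/4455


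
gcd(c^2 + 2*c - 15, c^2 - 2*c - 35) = c + 5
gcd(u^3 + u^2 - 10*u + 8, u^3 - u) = u - 1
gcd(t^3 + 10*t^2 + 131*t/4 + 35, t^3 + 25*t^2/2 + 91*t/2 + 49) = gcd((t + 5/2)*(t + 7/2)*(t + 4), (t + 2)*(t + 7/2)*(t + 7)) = t + 7/2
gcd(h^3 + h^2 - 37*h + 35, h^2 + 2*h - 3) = h - 1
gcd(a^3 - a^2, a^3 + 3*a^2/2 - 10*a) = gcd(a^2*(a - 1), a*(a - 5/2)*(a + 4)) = a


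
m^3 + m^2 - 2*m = m*(m - 1)*(m + 2)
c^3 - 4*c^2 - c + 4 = (c - 4)*(c - 1)*(c + 1)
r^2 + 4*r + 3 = (r + 1)*(r + 3)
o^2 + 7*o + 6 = (o + 1)*(o + 6)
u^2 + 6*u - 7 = (u - 1)*(u + 7)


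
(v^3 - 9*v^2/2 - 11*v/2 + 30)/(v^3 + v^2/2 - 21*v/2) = (2*v^2 - 3*v - 20)/(v*(2*v + 7))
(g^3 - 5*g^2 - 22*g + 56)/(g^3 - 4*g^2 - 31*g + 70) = (g + 4)/(g + 5)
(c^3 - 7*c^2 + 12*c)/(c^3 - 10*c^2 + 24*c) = (c - 3)/(c - 6)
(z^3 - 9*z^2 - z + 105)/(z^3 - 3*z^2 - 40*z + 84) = (z^2 - 2*z - 15)/(z^2 + 4*z - 12)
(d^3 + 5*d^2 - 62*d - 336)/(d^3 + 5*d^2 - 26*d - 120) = (d^2 - d - 56)/(d^2 - d - 20)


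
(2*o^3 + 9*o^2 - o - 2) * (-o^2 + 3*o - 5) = -2*o^5 - 3*o^4 + 18*o^3 - 46*o^2 - o + 10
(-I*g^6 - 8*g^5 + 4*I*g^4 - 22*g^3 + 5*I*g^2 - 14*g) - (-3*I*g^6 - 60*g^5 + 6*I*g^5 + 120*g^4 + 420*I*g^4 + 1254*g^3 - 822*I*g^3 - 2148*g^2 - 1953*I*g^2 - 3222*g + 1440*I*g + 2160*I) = 2*I*g^6 + 52*g^5 - 6*I*g^5 - 120*g^4 - 416*I*g^4 - 1276*g^3 + 822*I*g^3 + 2148*g^2 + 1958*I*g^2 + 3208*g - 1440*I*g - 2160*I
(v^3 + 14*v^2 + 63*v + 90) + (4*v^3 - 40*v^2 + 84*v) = 5*v^3 - 26*v^2 + 147*v + 90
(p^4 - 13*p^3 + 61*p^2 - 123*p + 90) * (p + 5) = p^5 - 8*p^4 - 4*p^3 + 182*p^2 - 525*p + 450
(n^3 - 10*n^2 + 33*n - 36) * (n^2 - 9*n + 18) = n^5 - 19*n^4 + 141*n^3 - 513*n^2 + 918*n - 648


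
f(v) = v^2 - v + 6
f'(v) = 2*v - 1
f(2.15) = 8.47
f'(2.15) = 3.30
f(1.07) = 6.07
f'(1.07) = 1.14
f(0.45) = 5.75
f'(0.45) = -0.10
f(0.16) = 5.87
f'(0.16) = -0.68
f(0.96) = 5.96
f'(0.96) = 0.92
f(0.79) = 5.83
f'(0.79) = 0.58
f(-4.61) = 31.86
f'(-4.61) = -10.22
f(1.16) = 6.19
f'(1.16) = 1.32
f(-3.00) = 18.00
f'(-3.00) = -7.00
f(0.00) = 6.00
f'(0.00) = -1.00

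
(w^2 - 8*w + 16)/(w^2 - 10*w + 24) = (w - 4)/(w - 6)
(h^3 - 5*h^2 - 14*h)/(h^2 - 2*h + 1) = h*(h^2 - 5*h - 14)/(h^2 - 2*h + 1)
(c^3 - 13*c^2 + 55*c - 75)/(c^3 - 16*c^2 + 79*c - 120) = (c - 5)/(c - 8)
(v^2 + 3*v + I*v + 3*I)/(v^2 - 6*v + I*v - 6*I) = (v + 3)/(v - 6)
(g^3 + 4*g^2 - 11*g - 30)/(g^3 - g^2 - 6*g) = (g + 5)/g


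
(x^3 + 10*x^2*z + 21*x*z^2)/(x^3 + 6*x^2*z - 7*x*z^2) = (x + 3*z)/(x - z)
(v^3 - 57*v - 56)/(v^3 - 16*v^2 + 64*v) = (v^2 + 8*v + 7)/(v*(v - 8))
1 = 1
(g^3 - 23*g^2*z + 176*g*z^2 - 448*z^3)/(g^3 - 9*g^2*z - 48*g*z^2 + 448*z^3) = (g - 7*z)/(g + 7*z)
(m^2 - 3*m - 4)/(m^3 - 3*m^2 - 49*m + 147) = (m^2 - 3*m - 4)/(m^3 - 3*m^2 - 49*m + 147)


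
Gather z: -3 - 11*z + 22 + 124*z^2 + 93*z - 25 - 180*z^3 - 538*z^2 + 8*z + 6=-180*z^3 - 414*z^2 + 90*z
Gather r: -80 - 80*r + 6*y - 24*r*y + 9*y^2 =r*(-24*y - 80) + 9*y^2 + 6*y - 80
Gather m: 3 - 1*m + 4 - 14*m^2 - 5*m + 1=-14*m^2 - 6*m + 8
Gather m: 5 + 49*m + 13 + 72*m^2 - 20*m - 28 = 72*m^2 + 29*m - 10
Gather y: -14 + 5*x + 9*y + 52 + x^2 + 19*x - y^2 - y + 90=x^2 + 24*x - y^2 + 8*y + 128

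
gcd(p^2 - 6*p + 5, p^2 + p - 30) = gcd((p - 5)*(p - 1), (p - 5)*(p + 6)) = p - 5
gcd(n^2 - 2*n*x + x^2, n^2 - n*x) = -n + x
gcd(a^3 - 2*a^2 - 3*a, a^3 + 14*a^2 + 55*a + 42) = a + 1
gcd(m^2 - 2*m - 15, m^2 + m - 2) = 1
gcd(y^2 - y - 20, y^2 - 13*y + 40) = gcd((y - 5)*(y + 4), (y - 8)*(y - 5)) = y - 5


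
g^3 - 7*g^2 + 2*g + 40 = (g - 5)*(g - 4)*(g + 2)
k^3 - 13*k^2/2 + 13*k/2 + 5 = (k - 5)*(k - 2)*(k + 1/2)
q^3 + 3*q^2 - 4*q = q*(q - 1)*(q + 4)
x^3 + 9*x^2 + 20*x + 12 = (x + 1)*(x + 2)*(x + 6)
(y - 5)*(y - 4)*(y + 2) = y^3 - 7*y^2 + 2*y + 40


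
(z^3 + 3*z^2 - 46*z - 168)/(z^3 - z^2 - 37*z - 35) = (z^2 + 10*z + 24)/(z^2 + 6*z + 5)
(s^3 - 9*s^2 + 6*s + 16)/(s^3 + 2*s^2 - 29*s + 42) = (s^2 - 7*s - 8)/(s^2 + 4*s - 21)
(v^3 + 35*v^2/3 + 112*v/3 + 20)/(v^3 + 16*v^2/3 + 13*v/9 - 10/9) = 3*(v + 6)/(3*v - 1)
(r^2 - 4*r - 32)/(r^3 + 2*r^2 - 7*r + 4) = (r - 8)/(r^2 - 2*r + 1)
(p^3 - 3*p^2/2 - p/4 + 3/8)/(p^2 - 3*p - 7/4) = (4*p^2 - 8*p + 3)/(2*(2*p - 7))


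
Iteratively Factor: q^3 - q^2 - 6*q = (q)*(q^2 - q - 6) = q*(q - 3)*(q + 2)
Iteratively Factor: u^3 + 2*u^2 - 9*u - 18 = (u + 3)*(u^2 - u - 6) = (u - 3)*(u + 3)*(u + 2)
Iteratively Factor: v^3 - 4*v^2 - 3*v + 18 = (v + 2)*(v^2 - 6*v + 9) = (v - 3)*(v + 2)*(v - 3)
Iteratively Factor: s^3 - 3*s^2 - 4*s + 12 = (s - 2)*(s^2 - s - 6) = (s - 3)*(s - 2)*(s + 2)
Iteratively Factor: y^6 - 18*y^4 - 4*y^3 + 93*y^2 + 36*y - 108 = (y - 3)*(y^5 + 3*y^4 - 9*y^3 - 31*y^2 + 36) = (y - 3)*(y + 2)*(y^4 + y^3 - 11*y^2 - 9*y + 18) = (y - 3)*(y + 2)^2*(y^3 - y^2 - 9*y + 9) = (y - 3)*(y + 2)^2*(y + 3)*(y^2 - 4*y + 3) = (y - 3)^2*(y + 2)^2*(y + 3)*(y - 1)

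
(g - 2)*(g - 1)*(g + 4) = g^3 + g^2 - 10*g + 8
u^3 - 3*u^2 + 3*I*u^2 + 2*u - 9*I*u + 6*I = (u - 2)*(u - 1)*(u + 3*I)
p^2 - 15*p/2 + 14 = (p - 4)*(p - 7/2)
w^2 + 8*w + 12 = (w + 2)*(w + 6)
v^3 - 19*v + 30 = (v - 3)*(v - 2)*(v + 5)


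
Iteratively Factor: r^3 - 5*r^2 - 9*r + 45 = (r - 3)*(r^2 - 2*r - 15) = (r - 5)*(r - 3)*(r + 3)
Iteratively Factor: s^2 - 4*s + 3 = (s - 1)*(s - 3)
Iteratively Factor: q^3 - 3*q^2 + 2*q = (q)*(q^2 - 3*q + 2) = q*(q - 2)*(q - 1)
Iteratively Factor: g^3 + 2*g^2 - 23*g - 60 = (g + 4)*(g^2 - 2*g - 15) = (g - 5)*(g + 4)*(g + 3)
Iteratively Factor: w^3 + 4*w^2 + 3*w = (w + 1)*(w^2 + 3*w) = (w + 1)*(w + 3)*(w)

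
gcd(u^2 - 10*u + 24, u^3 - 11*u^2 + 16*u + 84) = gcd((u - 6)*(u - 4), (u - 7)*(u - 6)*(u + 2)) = u - 6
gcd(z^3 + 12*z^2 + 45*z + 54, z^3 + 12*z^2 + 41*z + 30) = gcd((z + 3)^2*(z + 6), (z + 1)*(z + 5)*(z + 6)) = z + 6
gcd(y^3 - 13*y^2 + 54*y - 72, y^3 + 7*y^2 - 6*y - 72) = y - 3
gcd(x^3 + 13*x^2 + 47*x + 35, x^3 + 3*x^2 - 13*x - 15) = x^2 + 6*x + 5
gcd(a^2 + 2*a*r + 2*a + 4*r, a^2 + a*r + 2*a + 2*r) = a + 2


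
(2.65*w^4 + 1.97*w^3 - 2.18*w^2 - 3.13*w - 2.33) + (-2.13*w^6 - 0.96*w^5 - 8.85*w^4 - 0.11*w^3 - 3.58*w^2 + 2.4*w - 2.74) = -2.13*w^6 - 0.96*w^5 - 6.2*w^4 + 1.86*w^3 - 5.76*w^2 - 0.73*w - 5.07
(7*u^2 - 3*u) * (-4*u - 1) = -28*u^3 + 5*u^2 + 3*u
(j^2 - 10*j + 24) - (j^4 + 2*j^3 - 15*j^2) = -j^4 - 2*j^3 + 16*j^2 - 10*j + 24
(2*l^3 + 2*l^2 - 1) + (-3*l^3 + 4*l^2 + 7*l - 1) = -l^3 + 6*l^2 + 7*l - 2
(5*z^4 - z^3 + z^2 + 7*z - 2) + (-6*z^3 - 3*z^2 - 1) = 5*z^4 - 7*z^3 - 2*z^2 + 7*z - 3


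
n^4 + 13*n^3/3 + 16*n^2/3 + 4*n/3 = n*(n + 1/3)*(n + 2)^2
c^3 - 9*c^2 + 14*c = c*(c - 7)*(c - 2)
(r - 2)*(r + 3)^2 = r^3 + 4*r^2 - 3*r - 18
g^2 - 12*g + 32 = (g - 8)*(g - 4)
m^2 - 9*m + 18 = (m - 6)*(m - 3)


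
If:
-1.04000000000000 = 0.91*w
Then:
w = -1.14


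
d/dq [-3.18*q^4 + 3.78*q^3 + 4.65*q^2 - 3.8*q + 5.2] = -12.72*q^3 + 11.34*q^2 + 9.3*q - 3.8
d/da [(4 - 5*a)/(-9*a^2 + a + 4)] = (45*a^2 - 5*a - (5*a - 4)*(18*a - 1) - 20)/(-9*a^2 + a + 4)^2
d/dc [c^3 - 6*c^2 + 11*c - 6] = 3*c^2 - 12*c + 11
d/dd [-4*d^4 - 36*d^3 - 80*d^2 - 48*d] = -16*d^3 - 108*d^2 - 160*d - 48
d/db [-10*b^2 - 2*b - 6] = -20*b - 2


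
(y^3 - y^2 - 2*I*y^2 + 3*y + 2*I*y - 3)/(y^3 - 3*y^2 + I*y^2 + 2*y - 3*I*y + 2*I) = (y - 3*I)/(y - 2)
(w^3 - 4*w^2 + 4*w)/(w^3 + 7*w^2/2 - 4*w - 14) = 2*w*(w - 2)/(2*w^2 + 11*w + 14)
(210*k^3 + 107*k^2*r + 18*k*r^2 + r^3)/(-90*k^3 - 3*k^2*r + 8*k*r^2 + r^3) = (7*k + r)/(-3*k + r)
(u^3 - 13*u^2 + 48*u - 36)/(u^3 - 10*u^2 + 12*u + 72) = (u - 1)/(u + 2)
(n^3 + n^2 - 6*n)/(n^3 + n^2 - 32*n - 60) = n*(n^2 + n - 6)/(n^3 + n^2 - 32*n - 60)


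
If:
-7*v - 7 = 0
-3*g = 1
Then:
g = -1/3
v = -1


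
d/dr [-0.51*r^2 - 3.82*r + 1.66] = -1.02*r - 3.82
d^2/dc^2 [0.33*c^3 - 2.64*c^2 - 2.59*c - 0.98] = 1.98*c - 5.28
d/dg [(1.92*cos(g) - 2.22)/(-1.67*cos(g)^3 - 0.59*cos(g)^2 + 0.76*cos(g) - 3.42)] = (-6.4128*cos(g)^3 + 9.9894*cos(g)^2 + 2.6196*cos(g) + 4.8792)*sin(g)/(2.7889*cos(g)^6 + 1.9706*cos(g)^5 - 2.1903*cos(g)^4 + 10.526*cos(g)^3 + 4.6132*cos(g)^2 - 5.1984*cos(g) + 11.6964)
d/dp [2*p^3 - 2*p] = 6*p^2 - 2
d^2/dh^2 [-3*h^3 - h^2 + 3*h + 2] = -18*h - 2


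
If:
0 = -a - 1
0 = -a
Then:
No Solution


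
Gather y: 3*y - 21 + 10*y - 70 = 13*y - 91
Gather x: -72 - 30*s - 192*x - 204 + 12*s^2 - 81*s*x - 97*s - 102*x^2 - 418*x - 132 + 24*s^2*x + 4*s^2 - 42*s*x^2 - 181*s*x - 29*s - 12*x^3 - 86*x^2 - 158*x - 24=16*s^2 - 156*s - 12*x^3 + x^2*(-42*s - 188) + x*(24*s^2 - 262*s - 768) - 432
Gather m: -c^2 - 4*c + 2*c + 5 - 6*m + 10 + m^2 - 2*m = -c^2 - 2*c + m^2 - 8*m + 15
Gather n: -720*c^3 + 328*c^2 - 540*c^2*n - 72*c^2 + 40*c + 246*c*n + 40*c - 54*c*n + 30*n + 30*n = -720*c^3 + 256*c^2 + 80*c + n*(-540*c^2 + 192*c + 60)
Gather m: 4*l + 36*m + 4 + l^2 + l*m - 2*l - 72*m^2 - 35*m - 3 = l^2 + 2*l - 72*m^2 + m*(l + 1) + 1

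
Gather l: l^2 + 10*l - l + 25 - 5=l^2 + 9*l + 20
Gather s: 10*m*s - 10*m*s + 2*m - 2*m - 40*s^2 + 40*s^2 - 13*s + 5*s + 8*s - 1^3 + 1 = 0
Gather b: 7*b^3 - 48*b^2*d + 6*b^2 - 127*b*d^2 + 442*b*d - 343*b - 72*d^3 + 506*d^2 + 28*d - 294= 7*b^3 + b^2*(6 - 48*d) + b*(-127*d^2 + 442*d - 343) - 72*d^3 + 506*d^2 + 28*d - 294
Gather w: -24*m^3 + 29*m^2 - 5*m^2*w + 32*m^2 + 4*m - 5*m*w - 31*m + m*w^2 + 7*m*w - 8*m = -24*m^3 + 61*m^2 + m*w^2 - 35*m + w*(-5*m^2 + 2*m)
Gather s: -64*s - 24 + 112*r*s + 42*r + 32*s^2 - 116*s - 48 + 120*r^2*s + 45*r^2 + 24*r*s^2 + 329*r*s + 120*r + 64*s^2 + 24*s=45*r^2 + 162*r + s^2*(24*r + 96) + s*(120*r^2 + 441*r - 156) - 72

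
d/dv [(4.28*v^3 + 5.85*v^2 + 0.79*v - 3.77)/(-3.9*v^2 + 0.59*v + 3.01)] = (-16.692*v^4 + 5.0504*v^3 + 45.1809*v^2 + 5.811*v + 4.6022)/(15.21*v^4 - 4.602*v^3 - 23.1299*v^2 + 3.5518*v + 9.0601)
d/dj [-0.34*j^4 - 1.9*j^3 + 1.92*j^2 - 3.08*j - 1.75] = -1.36*j^3 - 5.7*j^2 + 3.84*j - 3.08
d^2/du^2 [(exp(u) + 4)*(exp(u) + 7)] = (4*exp(u) + 11)*exp(u)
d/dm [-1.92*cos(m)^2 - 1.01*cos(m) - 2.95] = (3.84*cos(m) + 1.01)*sin(m)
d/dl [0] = 0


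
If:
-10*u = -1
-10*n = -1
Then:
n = 1/10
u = 1/10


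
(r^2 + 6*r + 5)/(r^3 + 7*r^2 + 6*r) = (r + 5)/(r*(r + 6))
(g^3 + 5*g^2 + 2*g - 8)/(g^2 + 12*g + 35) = (g^3 + 5*g^2 + 2*g - 8)/(g^2 + 12*g + 35)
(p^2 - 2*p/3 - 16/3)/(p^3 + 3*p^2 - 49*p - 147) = (3*p^2 - 2*p - 16)/(3*(p^3 + 3*p^2 - 49*p - 147))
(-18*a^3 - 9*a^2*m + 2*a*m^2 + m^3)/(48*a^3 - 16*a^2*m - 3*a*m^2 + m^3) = (-6*a^2 - 5*a*m - m^2)/(16*a^2 - m^2)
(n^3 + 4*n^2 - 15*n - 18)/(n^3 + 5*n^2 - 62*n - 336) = (n^2 - 2*n - 3)/(n^2 - n - 56)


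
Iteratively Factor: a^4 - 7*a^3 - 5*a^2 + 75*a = (a)*(a^3 - 7*a^2 - 5*a + 75) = a*(a - 5)*(a^2 - 2*a - 15) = a*(a - 5)^2*(a + 3)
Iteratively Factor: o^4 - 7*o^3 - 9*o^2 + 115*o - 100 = (o + 4)*(o^3 - 11*o^2 + 35*o - 25) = (o - 5)*(o + 4)*(o^2 - 6*o + 5) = (o - 5)^2*(o + 4)*(o - 1)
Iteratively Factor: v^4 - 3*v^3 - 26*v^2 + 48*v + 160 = (v - 4)*(v^3 + v^2 - 22*v - 40) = (v - 4)*(v + 2)*(v^2 - v - 20) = (v - 5)*(v - 4)*(v + 2)*(v + 4)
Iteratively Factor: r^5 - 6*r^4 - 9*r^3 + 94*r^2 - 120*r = (r + 4)*(r^4 - 10*r^3 + 31*r^2 - 30*r) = r*(r + 4)*(r^3 - 10*r^2 + 31*r - 30) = r*(r - 2)*(r + 4)*(r^2 - 8*r + 15) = r*(r - 3)*(r - 2)*(r + 4)*(r - 5)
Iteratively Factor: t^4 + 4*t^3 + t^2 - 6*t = (t + 2)*(t^3 + 2*t^2 - 3*t) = (t + 2)*(t + 3)*(t^2 - t) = t*(t + 2)*(t + 3)*(t - 1)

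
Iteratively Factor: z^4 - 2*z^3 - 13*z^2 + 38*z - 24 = (z - 2)*(z^3 - 13*z + 12) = (z - 2)*(z - 1)*(z^2 + z - 12) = (z - 2)*(z - 1)*(z + 4)*(z - 3)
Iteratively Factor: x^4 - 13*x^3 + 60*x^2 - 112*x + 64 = (x - 4)*(x^3 - 9*x^2 + 24*x - 16) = (x - 4)*(x - 1)*(x^2 - 8*x + 16) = (x - 4)^2*(x - 1)*(x - 4)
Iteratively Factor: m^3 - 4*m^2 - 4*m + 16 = (m - 2)*(m^2 - 2*m - 8) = (m - 2)*(m + 2)*(m - 4)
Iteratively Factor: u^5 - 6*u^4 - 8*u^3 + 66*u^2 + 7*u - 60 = (u - 1)*(u^4 - 5*u^3 - 13*u^2 + 53*u + 60) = (u - 1)*(u + 3)*(u^3 - 8*u^2 + 11*u + 20) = (u - 4)*(u - 1)*(u + 3)*(u^2 - 4*u - 5) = (u - 5)*(u - 4)*(u - 1)*(u + 3)*(u + 1)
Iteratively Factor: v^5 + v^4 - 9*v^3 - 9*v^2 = (v)*(v^4 + v^3 - 9*v^2 - 9*v) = v^2*(v^3 + v^2 - 9*v - 9) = v^2*(v - 3)*(v^2 + 4*v + 3) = v^2*(v - 3)*(v + 3)*(v + 1)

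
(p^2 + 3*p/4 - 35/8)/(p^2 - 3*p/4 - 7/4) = (p + 5/2)/(p + 1)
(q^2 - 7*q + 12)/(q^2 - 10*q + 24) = (q - 3)/(q - 6)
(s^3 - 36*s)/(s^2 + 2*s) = (s^2 - 36)/(s + 2)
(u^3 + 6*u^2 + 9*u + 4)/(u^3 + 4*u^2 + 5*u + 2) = (u + 4)/(u + 2)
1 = 1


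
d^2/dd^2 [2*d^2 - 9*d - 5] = 4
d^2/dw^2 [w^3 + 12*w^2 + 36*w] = 6*w + 24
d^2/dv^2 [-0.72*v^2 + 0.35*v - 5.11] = -1.44000000000000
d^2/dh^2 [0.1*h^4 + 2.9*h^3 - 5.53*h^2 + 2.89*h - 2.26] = 1.2*h^2 + 17.4*h - 11.06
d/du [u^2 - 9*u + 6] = 2*u - 9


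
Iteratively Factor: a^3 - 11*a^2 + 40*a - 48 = (a - 4)*(a^2 - 7*a + 12) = (a - 4)^2*(a - 3)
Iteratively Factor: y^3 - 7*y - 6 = (y - 3)*(y^2 + 3*y + 2) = (y - 3)*(y + 1)*(y + 2)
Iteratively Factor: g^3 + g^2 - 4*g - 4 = (g + 1)*(g^2 - 4) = (g - 2)*(g + 1)*(g + 2)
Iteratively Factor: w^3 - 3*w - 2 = (w + 1)*(w^2 - w - 2) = (w + 1)^2*(w - 2)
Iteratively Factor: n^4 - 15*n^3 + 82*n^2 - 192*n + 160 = (n - 2)*(n^3 - 13*n^2 + 56*n - 80) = (n - 4)*(n - 2)*(n^2 - 9*n + 20) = (n - 4)^2*(n - 2)*(n - 5)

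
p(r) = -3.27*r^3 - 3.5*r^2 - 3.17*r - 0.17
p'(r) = -9.81*r^2 - 7.0*r - 3.17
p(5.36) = -621.26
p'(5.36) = -322.53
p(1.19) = -14.41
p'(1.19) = -25.39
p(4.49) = -380.96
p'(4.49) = -232.37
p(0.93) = -8.78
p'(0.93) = -18.16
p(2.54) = -84.39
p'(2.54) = -84.24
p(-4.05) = 172.49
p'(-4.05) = -135.73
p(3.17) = -149.56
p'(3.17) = -123.94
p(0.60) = -4.04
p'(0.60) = -10.90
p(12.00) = -6192.77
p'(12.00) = -1499.81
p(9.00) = -2696.03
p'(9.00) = -860.78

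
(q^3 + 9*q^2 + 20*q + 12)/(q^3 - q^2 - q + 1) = (q^2 + 8*q + 12)/(q^2 - 2*q + 1)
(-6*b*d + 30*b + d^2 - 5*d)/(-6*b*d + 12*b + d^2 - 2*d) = (d - 5)/(d - 2)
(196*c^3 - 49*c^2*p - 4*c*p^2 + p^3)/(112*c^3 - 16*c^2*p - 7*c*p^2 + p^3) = (7*c + p)/(4*c + p)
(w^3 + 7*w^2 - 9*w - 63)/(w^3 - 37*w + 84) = (w + 3)/(w - 4)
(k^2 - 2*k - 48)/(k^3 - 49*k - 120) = (k + 6)/(k^2 + 8*k + 15)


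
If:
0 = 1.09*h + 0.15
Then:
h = -0.14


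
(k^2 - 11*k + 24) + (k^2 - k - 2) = 2*k^2 - 12*k + 22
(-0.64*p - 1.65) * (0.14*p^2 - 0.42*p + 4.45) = -0.0896*p^3 + 0.0378*p^2 - 2.155*p - 7.3425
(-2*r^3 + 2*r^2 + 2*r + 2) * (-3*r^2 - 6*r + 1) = 6*r^5 + 6*r^4 - 20*r^3 - 16*r^2 - 10*r + 2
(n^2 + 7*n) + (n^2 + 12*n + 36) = 2*n^2 + 19*n + 36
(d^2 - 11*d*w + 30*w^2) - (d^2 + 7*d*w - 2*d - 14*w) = -18*d*w + 2*d + 30*w^2 + 14*w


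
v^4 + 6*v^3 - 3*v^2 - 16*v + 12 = (v - 1)^2*(v + 2)*(v + 6)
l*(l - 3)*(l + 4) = l^3 + l^2 - 12*l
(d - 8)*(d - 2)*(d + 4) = d^3 - 6*d^2 - 24*d + 64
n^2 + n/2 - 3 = (n - 3/2)*(n + 2)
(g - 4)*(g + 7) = g^2 + 3*g - 28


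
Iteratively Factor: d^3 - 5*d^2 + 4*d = (d)*(d^2 - 5*d + 4) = d*(d - 4)*(d - 1)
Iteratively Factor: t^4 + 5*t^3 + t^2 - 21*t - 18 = (t + 1)*(t^3 + 4*t^2 - 3*t - 18) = (t - 2)*(t + 1)*(t^2 + 6*t + 9) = (t - 2)*(t + 1)*(t + 3)*(t + 3)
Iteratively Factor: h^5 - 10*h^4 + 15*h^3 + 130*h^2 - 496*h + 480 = (h - 5)*(h^4 - 5*h^3 - 10*h^2 + 80*h - 96) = (h - 5)*(h - 4)*(h^3 - h^2 - 14*h + 24) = (h - 5)*(h - 4)*(h - 3)*(h^2 + 2*h - 8) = (h - 5)*(h - 4)*(h - 3)*(h + 4)*(h - 2)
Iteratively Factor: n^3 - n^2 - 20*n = (n)*(n^2 - n - 20) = n*(n + 4)*(n - 5)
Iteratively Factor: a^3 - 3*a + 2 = (a + 2)*(a^2 - 2*a + 1) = (a - 1)*(a + 2)*(a - 1)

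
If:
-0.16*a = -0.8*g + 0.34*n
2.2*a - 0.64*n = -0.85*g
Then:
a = 0.117616033755274*n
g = 0.448523206751055*n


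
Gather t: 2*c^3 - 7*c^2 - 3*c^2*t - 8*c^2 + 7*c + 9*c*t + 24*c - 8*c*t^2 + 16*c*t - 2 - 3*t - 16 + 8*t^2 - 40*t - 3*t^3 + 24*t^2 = 2*c^3 - 15*c^2 + 31*c - 3*t^3 + t^2*(32 - 8*c) + t*(-3*c^2 + 25*c - 43) - 18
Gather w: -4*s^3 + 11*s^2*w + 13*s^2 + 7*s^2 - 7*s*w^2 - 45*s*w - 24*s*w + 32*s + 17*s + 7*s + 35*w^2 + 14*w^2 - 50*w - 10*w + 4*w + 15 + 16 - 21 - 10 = -4*s^3 + 20*s^2 + 56*s + w^2*(49 - 7*s) + w*(11*s^2 - 69*s - 56)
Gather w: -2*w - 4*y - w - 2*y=-3*w - 6*y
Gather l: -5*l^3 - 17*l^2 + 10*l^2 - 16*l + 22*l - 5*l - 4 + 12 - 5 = -5*l^3 - 7*l^2 + l + 3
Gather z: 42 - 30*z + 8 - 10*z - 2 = 48 - 40*z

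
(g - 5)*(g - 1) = g^2 - 6*g + 5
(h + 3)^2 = h^2 + 6*h + 9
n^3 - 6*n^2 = n^2*(n - 6)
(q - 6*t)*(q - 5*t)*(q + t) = q^3 - 10*q^2*t + 19*q*t^2 + 30*t^3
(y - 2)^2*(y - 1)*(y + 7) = y^4 + 2*y^3 - 27*y^2 + 52*y - 28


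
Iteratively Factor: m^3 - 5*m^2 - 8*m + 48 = (m - 4)*(m^2 - m - 12) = (m - 4)^2*(m + 3)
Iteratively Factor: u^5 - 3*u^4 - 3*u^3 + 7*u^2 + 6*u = (u + 1)*(u^4 - 4*u^3 + u^2 + 6*u) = u*(u + 1)*(u^3 - 4*u^2 + u + 6) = u*(u - 3)*(u + 1)*(u^2 - u - 2) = u*(u - 3)*(u + 1)^2*(u - 2)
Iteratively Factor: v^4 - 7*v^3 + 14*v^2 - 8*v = (v - 4)*(v^3 - 3*v^2 + 2*v) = (v - 4)*(v - 2)*(v^2 - v) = (v - 4)*(v - 2)*(v - 1)*(v)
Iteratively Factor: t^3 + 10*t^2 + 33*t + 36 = (t + 3)*(t^2 + 7*t + 12) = (t + 3)^2*(t + 4)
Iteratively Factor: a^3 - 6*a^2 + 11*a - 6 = (a - 1)*(a^2 - 5*a + 6) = (a - 3)*(a - 1)*(a - 2)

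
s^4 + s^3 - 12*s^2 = s^2*(s - 3)*(s + 4)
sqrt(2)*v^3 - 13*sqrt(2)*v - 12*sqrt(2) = (v - 4)*(v + 3)*(sqrt(2)*v + sqrt(2))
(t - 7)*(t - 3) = t^2 - 10*t + 21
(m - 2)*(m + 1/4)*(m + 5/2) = m^3 + 3*m^2/4 - 39*m/8 - 5/4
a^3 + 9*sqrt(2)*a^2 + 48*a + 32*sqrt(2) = (a + sqrt(2))*(a + 4*sqrt(2))^2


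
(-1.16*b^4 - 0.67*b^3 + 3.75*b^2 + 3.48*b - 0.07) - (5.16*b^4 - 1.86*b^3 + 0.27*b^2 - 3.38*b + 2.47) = -6.32*b^4 + 1.19*b^3 + 3.48*b^2 + 6.86*b - 2.54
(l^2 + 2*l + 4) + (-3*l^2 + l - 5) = -2*l^2 + 3*l - 1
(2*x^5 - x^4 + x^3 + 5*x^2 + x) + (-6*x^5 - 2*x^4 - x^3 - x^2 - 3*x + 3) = -4*x^5 - 3*x^4 + 4*x^2 - 2*x + 3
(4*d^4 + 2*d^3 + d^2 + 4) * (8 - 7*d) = -28*d^5 + 18*d^4 + 9*d^3 + 8*d^2 - 28*d + 32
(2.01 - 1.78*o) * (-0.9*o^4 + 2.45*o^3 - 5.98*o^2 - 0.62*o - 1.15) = 1.602*o^5 - 6.17*o^4 + 15.5689*o^3 - 10.9162*o^2 + 0.8008*o - 2.3115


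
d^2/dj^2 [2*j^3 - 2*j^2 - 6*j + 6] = 12*j - 4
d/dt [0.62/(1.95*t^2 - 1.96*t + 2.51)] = (1.2152 - 2.418*t)/(1.95*t^2 - 1.96*t + 2.51)^2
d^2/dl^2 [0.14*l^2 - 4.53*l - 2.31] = 0.280000000000000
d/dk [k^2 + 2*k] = 2*k + 2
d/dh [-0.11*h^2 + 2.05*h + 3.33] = 2.05 - 0.22*h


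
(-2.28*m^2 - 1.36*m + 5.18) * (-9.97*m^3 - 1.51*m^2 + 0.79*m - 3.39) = 22.7316*m^5 + 17.002*m^4 - 51.3922*m^3 - 1.167*m^2 + 8.7026*m - 17.5602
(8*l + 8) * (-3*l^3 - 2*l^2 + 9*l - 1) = -24*l^4 - 40*l^3 + 56*l^2 + 64*l - 8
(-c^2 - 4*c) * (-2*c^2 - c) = 2*c^4 + 9*c^3 + 4*c^2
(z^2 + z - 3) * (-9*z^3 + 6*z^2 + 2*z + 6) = -9*z^5 - 3*z^4 + 35*z^3 - 10*z^2 - 18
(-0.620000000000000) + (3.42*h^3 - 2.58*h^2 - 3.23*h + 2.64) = 3.42*h^3 - 2.58*h^2 - 3.23*h + 2.02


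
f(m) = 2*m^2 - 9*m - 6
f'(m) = 4*m - 9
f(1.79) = -15.70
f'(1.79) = -1.84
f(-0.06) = -5.45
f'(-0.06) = -9.24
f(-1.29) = 8.94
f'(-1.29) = -14.16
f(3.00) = -15.00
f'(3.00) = 3.00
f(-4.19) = 66.82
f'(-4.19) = -25.76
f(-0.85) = 3.10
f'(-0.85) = -12.40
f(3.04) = -14.88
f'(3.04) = 3.16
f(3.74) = -11.68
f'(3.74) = 5.96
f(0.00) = -6.00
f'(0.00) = -9.00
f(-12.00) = 390.00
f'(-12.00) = -57.00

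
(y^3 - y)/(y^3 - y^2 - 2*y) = (y - 1)/(y - 2)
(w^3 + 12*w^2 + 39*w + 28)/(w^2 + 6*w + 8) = (w^2 + 8*w + 7)/(w + 2)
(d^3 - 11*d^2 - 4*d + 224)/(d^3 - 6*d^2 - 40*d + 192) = (d^2 - 3*d - 28)/(d^2 + 2*d - 24)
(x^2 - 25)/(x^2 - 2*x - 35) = (x - 5)/(x - 7)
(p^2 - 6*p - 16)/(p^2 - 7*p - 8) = (p + 2)/(p + 1)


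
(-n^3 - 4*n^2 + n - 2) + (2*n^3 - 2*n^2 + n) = n^3 - 6*n^2 + 2*n - 2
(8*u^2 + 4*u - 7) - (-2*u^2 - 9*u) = 10*u^2 + 13*u - 7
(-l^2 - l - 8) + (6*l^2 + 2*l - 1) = 5*l^2 + l - 9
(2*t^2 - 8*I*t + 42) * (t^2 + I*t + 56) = 2*t^4 - 6*I*t^3 + 162*t^2 - 406*I*t + 2352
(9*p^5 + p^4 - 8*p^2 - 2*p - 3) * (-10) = -90*p^5 - 10*p^4 + 80*p^2 + 20*p + 30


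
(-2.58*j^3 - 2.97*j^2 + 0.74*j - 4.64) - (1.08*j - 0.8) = -2.58*j^3 - 2.97*j^2 - 0.34*j - 3.84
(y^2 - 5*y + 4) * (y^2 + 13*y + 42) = y^4 + 8*y^3 - 19*y^2 - 158*y + 168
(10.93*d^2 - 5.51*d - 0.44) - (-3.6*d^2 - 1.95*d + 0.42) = 14.53*d^2 - 3.56*d - 0.86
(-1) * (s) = -s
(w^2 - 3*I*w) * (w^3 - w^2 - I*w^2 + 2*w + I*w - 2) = w^5 - w^4 - 4*I*w^4 - w^3 + 4*I*w^3 + w^2 - 6*I*w^2 + 6*I*w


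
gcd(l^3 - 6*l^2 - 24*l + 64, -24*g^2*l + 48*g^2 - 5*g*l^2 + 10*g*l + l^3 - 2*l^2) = l - 2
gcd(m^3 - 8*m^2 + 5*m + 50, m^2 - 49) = 1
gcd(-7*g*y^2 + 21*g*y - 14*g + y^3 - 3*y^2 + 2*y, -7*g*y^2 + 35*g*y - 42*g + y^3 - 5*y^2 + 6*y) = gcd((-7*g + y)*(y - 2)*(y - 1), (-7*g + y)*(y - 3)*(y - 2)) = -7*g*y + 14*g + y^2 - 2*y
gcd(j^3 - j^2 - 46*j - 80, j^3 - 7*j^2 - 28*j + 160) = j^2 - 3*j - 40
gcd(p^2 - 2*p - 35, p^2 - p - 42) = p - 7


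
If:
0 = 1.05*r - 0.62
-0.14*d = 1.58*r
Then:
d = -6.66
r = 0.59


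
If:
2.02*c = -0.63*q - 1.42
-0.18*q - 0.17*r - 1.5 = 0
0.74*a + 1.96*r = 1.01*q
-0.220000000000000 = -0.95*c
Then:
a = 10.88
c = 0.23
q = -3.00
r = -5.65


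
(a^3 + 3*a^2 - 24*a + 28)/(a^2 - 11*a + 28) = (a^3 + 3*a^2 - 24*a + 28)/(a^2 - 11*a + 28)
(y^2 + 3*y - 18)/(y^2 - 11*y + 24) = (y + 6)/(y - 8)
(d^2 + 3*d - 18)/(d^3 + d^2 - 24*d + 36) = 1/(d - 2)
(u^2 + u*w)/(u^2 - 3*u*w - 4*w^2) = u/(u - 4*w)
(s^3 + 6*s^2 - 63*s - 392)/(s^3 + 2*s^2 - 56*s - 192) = (s^2 + 14*s + 49)/(s^2 + 10*s + 24)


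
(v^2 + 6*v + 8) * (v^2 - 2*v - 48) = v^4 + 4*v^3 - 52*v^2 - 304*v - 384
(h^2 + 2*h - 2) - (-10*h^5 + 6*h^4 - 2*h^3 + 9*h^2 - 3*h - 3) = 10*h^5 - 6*h^4 + 2*h^3 - 8*h^2 + 5*h + 1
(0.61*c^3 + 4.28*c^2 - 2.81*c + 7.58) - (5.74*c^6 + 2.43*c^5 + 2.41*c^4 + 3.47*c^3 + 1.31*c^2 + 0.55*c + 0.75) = -5.74*c^6 - 2.43*c^5 - 2.41*c^4 - 2.86*c^3 + 2.97*c^2 - 3.36*c + 6.83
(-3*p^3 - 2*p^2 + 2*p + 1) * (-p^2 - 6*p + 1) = 3*p^5 + 20*p^4 + 7*p^3 - 15*p^2 - 4*p + 1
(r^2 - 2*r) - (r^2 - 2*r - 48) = 48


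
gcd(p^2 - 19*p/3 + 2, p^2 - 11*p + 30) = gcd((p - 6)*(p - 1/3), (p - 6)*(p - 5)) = p - 6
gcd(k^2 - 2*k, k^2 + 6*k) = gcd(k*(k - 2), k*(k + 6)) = k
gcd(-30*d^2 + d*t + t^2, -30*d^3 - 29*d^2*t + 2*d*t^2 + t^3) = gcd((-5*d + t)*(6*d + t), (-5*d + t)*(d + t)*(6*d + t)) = -30*d^2 + d*t + t^2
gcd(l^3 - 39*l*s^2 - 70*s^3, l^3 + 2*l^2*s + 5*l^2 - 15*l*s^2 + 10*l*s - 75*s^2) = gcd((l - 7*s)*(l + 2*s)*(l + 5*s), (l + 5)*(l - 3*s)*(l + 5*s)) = l + 5*s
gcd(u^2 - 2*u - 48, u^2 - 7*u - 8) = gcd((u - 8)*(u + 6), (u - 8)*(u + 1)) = u - 8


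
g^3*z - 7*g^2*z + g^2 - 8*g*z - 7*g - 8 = (g - 8)*(g + 1)*(g*z + 1)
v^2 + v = v*(v + 1)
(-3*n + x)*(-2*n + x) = 6*n^2 - 5*n*x + x^2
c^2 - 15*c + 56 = (c - 8)*(c - 7)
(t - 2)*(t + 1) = t^2 - t - 2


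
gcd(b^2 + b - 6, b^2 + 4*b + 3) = b + 3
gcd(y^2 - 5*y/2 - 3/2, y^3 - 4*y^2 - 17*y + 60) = y - 3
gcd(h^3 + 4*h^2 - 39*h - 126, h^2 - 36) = h - 6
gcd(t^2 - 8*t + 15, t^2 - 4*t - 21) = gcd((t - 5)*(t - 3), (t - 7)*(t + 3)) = 1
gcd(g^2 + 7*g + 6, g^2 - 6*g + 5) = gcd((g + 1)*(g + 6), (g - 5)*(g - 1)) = 1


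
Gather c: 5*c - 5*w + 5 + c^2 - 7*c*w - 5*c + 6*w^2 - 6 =c^2 - 7*c*w + 6*w^2 - 5*w - 1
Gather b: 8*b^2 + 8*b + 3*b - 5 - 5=8*b^2 + 11*b - 10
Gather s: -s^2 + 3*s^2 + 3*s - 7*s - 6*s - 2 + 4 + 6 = 2*s^2 - 10*s + 8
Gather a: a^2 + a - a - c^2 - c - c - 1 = a^2 - c^2 - 2*c - 1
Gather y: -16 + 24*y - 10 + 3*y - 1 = 27*y - 27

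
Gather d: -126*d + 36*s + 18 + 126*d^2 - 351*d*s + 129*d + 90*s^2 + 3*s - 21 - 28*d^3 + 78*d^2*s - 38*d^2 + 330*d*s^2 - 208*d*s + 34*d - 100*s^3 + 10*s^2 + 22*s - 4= -28*d^3 + d^2*(78*s + 88) + d*(330*s^2 - 559*s + 37) - 100*s^3 + 100*s^2 + 61*s - 7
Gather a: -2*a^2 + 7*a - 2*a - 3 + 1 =-2*a^2 + 5*a - 2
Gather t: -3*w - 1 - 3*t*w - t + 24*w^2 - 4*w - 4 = t*(-3*w - 1) + 24*w^2 - 7*w - 5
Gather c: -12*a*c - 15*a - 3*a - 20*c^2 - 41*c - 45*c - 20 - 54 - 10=-18*a - 20*c^2 + c*(-12*a - 86) - 84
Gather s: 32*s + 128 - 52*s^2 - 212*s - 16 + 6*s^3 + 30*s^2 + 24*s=6*s^3 - 22*s^2 - 156*s + 112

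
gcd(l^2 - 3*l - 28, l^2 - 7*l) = l - 7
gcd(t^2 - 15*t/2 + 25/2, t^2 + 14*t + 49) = 1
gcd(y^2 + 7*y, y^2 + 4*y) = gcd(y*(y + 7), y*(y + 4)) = y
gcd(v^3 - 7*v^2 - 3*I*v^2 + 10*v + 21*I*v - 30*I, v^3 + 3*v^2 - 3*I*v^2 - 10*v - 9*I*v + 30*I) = v^2 + v*(-2 - 3*I) + 6*I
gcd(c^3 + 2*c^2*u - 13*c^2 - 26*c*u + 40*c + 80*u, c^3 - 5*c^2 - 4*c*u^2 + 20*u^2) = c^2 + 2*c*u - 5*c - 10*u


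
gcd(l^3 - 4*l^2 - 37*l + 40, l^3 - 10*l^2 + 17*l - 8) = l^2 - 9*l + 8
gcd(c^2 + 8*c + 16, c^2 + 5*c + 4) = c + 4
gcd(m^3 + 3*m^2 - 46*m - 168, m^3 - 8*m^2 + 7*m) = m - 7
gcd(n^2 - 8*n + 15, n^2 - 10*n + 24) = 1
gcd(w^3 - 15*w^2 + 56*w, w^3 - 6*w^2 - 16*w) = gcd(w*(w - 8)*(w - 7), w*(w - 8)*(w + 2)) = w^2 - 8*w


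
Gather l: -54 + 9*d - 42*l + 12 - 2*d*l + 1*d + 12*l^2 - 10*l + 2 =10*d + 12*l^2 + l*(-2*d - 52) - 40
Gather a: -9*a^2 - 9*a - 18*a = -9*a^2 - 27*a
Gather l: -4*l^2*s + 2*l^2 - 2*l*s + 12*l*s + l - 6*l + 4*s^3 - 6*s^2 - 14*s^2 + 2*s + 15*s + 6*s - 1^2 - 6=l^2*(2 - 4*s) + l*(10*s - 5) + 4*s^3 - 20*s^2 + 23*s - 7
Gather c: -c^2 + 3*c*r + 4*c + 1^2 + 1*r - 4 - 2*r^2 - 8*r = -c^2 + c*(3*r + 4) - 2*r^2 - 7*r - 3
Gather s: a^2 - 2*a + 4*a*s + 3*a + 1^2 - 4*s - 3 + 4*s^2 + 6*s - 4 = a^2 + a + 4*s^2 + s*(4*a + 2) - 6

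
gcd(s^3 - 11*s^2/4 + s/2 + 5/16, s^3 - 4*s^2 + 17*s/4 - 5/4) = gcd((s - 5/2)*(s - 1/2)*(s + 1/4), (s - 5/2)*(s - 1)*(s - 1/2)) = s^2 - 3*s + 5/4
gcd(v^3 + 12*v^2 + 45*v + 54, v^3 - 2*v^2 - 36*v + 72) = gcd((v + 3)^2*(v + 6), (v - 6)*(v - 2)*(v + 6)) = v + 6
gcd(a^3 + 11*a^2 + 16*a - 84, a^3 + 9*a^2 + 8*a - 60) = a^2 + 4*a - 12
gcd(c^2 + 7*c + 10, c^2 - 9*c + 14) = 1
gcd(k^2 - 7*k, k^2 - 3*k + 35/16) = 1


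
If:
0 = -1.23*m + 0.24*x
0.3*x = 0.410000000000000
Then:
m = 0.27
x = 1.37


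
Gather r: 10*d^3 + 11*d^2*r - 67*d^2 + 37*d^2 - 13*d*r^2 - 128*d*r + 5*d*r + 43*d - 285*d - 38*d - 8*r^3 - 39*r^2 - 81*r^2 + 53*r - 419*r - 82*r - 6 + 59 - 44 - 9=10*d^3 - 30*d^2 - 280*d - 8*r^3 + r^2*(-13*d - 120) + r*(11*d^2 - 123*d - 448)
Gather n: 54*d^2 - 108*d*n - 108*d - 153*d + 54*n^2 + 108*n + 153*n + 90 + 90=54*d^2 - 261*d + 54*n^2 + n*(261 - 108*d) + 180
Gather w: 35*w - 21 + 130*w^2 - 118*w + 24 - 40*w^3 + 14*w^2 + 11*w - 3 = -40*w^3 + 144*w^2 - 72*w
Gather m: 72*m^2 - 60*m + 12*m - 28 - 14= 72*m^2 - 48*m - 42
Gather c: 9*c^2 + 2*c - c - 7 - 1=9*c^2 + c - 8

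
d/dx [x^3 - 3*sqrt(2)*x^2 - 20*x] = 3*x^2 - 6*sqrt(2)*x - 20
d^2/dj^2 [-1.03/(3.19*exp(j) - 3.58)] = (-10.481383*exp(j) - 11.762806)*exp(j)/(3.19*exp(j) - 3.58)^3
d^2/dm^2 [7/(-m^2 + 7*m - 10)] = 14*(m^2 - 7*m - (2*m - 7)^2 + 10)/(m^2 - 7*m + 10)^3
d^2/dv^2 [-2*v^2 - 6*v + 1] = -4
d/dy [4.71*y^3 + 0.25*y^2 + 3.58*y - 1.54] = 14.13*y^2 + 0.5*y + 3.58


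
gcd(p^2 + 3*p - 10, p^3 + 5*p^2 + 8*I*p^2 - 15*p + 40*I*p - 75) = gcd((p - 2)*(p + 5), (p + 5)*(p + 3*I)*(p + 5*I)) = p + 5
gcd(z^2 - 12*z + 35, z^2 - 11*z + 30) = z - 5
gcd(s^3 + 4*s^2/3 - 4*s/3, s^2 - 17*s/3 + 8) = 1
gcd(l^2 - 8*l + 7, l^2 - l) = l - 1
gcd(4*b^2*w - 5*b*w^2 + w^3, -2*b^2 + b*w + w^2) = -b + w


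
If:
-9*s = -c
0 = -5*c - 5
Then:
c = -1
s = -1/9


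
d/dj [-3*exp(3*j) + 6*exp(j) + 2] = (6 - 9*exp(2*j))*exp(j)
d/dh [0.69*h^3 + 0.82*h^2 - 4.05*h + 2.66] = 2.07*h^2 + 1.64*h - 4.05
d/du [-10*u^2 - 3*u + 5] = -20*u - 3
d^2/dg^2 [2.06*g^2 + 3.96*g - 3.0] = 4.12000000000000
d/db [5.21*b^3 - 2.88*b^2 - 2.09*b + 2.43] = 15.63*b^2 - 5.76*b - 2.09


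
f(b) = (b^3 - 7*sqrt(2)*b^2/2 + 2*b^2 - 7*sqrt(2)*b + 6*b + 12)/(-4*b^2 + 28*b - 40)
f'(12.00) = -0.18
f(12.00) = -4.53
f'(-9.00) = -0.23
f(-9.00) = 1.49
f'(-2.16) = -0.18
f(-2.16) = 0.03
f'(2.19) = -0.72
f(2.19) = -0.09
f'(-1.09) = -0.16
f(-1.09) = -0.15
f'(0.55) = -0.08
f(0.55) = -0.35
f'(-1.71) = -0.17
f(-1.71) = -0.05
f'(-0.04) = -0.11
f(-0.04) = -0.30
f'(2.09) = -3.96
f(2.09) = 0.09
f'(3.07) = 0.70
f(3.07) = 0.14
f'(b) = (8*b - 28)*(b^3 - 7*sqrt(2)*b^2/2 + 2*b^2 - 7*sqrt(2)*b + 6*b + 12)/(-4*b^2 + 28*b - 40)^2 + (3*b^2 - 7*sqrt(2)*b + 4*b - 7*sqrt(2) + 6)/(-4*b^2 + 28*b - 40) = (-2*b^4 + 28*b^3 - 63*sqrt(2)*b^2 - 20*b^2 - 32*b + 140*sqrt(2)*b - 288 + 140*sqrt(2))/(8*(b^4 - 14*b^3 + 69*b^2 - 140*b + 100))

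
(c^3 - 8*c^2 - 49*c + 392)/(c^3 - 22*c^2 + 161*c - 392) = (c + 7)/(c - 7)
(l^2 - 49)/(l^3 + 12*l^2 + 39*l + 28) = (l - 7)/(l^2 + 5*l + 4)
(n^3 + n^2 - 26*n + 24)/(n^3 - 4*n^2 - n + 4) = (n + 6)/(n + 1)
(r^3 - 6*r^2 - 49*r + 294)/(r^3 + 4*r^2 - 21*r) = (r^2 - 13*r + 42)/(r*(r - 3))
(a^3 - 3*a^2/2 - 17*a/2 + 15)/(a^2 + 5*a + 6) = (a^2 - 9*a/2 + 5)/(a + 2)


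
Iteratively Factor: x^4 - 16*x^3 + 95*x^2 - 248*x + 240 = (x - 5)*(x^3 - 11*x^2 + 40*x - 48) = (x - 5)*(x - 4)*(x^2 - 7*x + 12) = (x - 5)*(x - 4)^2*(x - 3)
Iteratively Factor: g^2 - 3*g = (g)*(g - 3)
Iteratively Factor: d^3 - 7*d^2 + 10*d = (d - 2)*(d^2 - 5*d) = d*(d - 2)*(d - 5)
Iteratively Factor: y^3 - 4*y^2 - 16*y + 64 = (y - 4)*(y^2 - 16) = (y - 4)*(y + 4)*(y - 4)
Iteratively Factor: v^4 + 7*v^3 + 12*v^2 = (v + 3)*(v^3 + 4*v^2) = v*(v + 3)*(v^2 + 4*v) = v^2*(v + 3)*(v + 4)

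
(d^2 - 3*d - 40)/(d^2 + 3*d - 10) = (d - 8)/(d - 2)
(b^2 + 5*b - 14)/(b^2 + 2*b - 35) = (b - 2)/(b - 5)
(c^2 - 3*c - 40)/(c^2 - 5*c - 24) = (c + 5)/(c + 3)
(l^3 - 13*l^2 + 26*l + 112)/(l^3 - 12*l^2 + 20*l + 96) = (l - 7)/(l - 6)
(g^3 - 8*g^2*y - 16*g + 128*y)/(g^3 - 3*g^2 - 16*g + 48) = (g - 8*y)/(g - 3)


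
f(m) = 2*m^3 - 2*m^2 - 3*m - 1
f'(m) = 6*m^2 - 4*m - 3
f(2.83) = 19.82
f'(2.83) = 33.73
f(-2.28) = -28.26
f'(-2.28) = 37.31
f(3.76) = 65.76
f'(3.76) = 66.79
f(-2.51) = -37.70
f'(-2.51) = 44.84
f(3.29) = 38.70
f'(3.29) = 48.78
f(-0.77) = -0.79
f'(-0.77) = 3.64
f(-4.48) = -207.53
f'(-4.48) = 135.34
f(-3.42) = -94.14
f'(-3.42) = 80.86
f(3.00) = 26.00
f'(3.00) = 39.00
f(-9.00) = -1594.00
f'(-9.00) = 519.00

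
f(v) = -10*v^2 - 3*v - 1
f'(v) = -20*v - 3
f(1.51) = -28.33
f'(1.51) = -33.20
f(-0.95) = -7.18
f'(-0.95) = 16.00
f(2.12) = -52.30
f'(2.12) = -45.40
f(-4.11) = -157.59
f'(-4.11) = 79.20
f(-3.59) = -119.11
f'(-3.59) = 68.80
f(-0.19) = -0.79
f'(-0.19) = 0.80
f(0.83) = -10.38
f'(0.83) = -19.60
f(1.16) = -17.94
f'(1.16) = -26.20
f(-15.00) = -2206.00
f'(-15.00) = 297.00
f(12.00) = -1477.00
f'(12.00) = -243.00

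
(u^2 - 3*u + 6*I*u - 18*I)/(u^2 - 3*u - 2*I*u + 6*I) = (u + 6*I)/(u - 2*I)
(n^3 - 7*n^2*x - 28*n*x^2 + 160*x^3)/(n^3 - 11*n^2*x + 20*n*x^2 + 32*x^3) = (n + 5*x)/(n + x)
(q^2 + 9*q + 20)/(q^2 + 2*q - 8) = (q + 5)/(q - 2)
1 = 1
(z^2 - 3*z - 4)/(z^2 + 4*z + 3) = (z - 4)/(z + 3)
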